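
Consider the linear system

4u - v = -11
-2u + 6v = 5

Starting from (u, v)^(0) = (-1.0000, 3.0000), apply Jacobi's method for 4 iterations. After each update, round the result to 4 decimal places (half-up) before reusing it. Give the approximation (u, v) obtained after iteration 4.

(-2.7604, -0.0694)

Iteration 1:
  u = (-11 - (-1)·3.0000) / (4) = -2.0000
  v = (5 - (-2)·-1.0000) / (6) = 0.5000
Iteration 2:
  u = (-11 - (-1)·0.5000) / (4) = -2.6250
  v = (5 - (-2)·-2.0000) / (6) = 0.1667
Iteration 3:
  u = (-11 - (-1)·0.1667) / (4) = -2.7083
  v = (5 - (-2)·-2.6250) / (6) = -0.0417
Iteration 4:
  u = (-11 - (-1)·-0.0417) / (4) = -2.7604
  v = (5 - (-2)·-2.7083) / (6) = -0.0694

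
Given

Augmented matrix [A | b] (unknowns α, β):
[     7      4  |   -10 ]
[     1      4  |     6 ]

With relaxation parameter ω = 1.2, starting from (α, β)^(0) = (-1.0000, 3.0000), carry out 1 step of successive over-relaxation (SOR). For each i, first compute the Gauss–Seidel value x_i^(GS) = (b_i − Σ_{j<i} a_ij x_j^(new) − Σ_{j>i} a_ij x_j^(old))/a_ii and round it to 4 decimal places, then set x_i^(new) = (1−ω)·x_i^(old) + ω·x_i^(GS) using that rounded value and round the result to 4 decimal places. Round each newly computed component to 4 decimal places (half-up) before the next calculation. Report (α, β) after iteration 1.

(-3.5715, 2.2715)

Iteration 1:
  α: GS value = (-10 - (4)·3.0000) / (7) = -3.1429;  α ← (1−ω)·-1.0000 + ω·-3.1429 = -3.5715
  β: GS value = (6 - (1)·-3.5715) / (4) = 2.3929;  β ← (1−ω)·3.0000 + ω·2.3929 = 2.2715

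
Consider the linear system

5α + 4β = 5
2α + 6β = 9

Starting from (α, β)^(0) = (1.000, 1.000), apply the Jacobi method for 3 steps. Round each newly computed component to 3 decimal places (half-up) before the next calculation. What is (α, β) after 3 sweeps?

(-0.146, 1.478)

Iteration 1:
  α = (5 - (4)·1.000) / (5) = 0.200
  β = (9 - (2)·1.000) / (6) = 1.167
Iteration 2:
  α = (5 - (4)·1.167) / (5) = 0.066
  β = (9 - (2)·0.200) / (6) = 1.433
Iteration 3:
  α = (5 - (4)·1.433) / (5) = -0.146
  β = (9 - (2)·0.066) / (6) = 1.478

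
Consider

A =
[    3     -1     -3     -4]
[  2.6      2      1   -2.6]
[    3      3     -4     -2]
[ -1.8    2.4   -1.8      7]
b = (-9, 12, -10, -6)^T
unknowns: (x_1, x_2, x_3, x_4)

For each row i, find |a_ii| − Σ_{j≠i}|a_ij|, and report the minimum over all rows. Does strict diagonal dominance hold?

-5

row 1: |3| − (1+3+4) = -5
row 2: |2| − (2.6+1+2.6) = -4.2
row 3: |-4| − (3+3+2) = -4
row 4: |7| − (1.8+2.4+1.8) = 1
minimum over rows = -5 → not strictly diagonally dominant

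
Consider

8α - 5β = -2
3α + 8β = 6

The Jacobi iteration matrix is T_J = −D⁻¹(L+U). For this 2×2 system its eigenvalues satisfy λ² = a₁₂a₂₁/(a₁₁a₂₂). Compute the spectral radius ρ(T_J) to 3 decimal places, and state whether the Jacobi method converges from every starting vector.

a₁₂a₂₁/(a₁₁a₂₂) = (-5)·(3) / ((8)·(8)) = -0.234375
ρ = √|-0.234375| = √0.234375 = 0.484
ρ < 1, so Jacobi converges

0.484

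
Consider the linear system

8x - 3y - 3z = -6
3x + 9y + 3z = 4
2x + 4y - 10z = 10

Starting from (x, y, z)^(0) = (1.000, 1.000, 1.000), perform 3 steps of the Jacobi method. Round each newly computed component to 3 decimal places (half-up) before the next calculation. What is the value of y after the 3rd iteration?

1.135

Iteration 1:
  x = (-6 - (-3)·1.000 - (-3)·1.000) / (8) = 0.000
  y = (4 - (3)·1.000 - (3)·1.000) / (9) = -0.222
  z = (10 - (2)·1.000 - (4)·1.000) / (-10) = -0.400
Iteration 2:
  x = (-6 - (-3)·-0.222 - (-3)·-0.400) / (8) = -0.983
  y = (4 - (3)·0.000 - (3)·-0.400) / (9) = 0.578
  z = (10 - (2)·0.000 - (4)·-0.222) / (-10) = -1.089
Iteration 3:
  x = (-6 - (-3)·0.578 - (-3)·-1.089) / (8) = -0.942
  y = (4 - (3)·-0.983 - (3)·-1.089) / (9) = 1.135
  z = (10 - (2)·-0.983 - (4)·0.578) / (-10) = -0.965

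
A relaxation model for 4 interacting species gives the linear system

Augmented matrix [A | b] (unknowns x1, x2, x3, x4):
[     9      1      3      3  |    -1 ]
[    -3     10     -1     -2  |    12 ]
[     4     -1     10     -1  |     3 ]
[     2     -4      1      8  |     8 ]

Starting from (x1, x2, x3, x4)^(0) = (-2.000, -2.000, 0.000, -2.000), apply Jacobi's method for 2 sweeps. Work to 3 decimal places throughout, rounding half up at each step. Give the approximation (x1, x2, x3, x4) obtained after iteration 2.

(-0.533, 1.603, 0.059, 0.818)

Iteration 1:
  x1 = (-1 - (1)·-2.000 - (3)·0.000 - (3)·-2.000) / (9) = 0.778
  x2 = (12 - (-3)·-2.000 - (-1)·0.000 - (-2)·-2.000) / (10) = 0.200
  x3 = (3 - (4)·-2.000 - (-1)·-2.000 - (-1)·-2.000) / (10) = 0.700
  x4 = (8 - (2)·-2.000 - (-4)·-2.000 - (1)·0.000) / (8) = 0.500
Iteration 2:
  x1 = (-1 - (1)·0.200 - (3)·0.700 - (3)·0.500) / (9) = -0.533
  x2 = (12 - (-3)·0.778 - (-1)·0.700 - (-2)·0.500) / (10) = 1.603
  x3 = (3 - (4)·0.778 - (-1)·0.200 - (-1)·0.500) / (10) = 0.059
  x4 = (8 - (2)·0.778 - (-4)·0.200 - (1)·0.700) / (8) = 0.818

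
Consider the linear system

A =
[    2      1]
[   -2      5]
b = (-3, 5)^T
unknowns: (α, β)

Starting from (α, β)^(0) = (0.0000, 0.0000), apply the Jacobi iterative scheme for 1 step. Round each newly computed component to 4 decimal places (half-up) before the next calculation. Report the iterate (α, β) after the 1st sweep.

(-1.5000, 1.0000)

Iteration 1:
  α = (-3 - (1)·0.0000) / (2) = -1.5000
  β = (5 - (-2)·0.0000) / (5) = 1.0000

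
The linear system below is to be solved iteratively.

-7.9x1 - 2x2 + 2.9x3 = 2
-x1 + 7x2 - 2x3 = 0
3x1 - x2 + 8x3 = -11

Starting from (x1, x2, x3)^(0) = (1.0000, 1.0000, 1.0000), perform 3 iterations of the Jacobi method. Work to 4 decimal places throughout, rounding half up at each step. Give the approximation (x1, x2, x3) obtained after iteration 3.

Iteration 1:
  x1 = (2 - (-2)·1.0000 - (2.9)·1.0000) / (-7.9) = -0.1392
  x2 = (0 - (-1)·1.0000 - (-2)·1.0000) / (7) = 0.4286
  x3 = (-11 - (3)·1.0000 - (-1)·1.0000) / (8) = -1.6250
Iteration 2:
  x1 = (2 - (-2)·0.4286 - (2.9)·-1.6250) / (-7.9) = -0.9582
  x2 = (0 - (-1)·-0.1392 - (-2)·-1.6250) / (7) = -0.4842
  x3 = (-11 - (3)·-0.1392 - (-1)·0.4286) / (8) = -1.2692
Iteration 3:
  x1 = (2 - (-2)·-0.4842 - (2.9)·-1.2692) / (-7.9) = -0.5965
  x2 = (0 - (-1)·-0.9582 - (-2)·-1.2692) / (7) = -0.4995
  x3 = (-11 - (3)·-0.9582 - (-1)·-0.4842) / (8) = -1.0762

(-0.5965, -0.4995, -1.0762)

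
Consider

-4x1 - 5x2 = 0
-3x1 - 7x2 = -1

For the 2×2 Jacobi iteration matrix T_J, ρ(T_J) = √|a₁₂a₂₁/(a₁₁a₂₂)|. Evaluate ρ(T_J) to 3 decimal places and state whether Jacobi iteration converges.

0.732

a₁₂a₂₁/(a₁₁a₂₂) = (-5)·(-3) / ((-4)·(-7)) = 0.535714
ρ = √|0.535714| = √0.535714 = 0.732
ρ < 1, so Jacobi converges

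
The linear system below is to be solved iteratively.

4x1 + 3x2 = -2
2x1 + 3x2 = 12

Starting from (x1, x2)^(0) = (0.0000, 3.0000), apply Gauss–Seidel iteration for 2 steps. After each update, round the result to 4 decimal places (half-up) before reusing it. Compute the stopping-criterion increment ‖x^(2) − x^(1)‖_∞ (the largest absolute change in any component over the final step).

2.1250

Iteration 1:
  x1 = (-2 - (3)·3.0000) / (4) = -2.7500
  x2 = (12 - (2)·-2.7500) / (3) = 5.8333
Iteration 2:
  x1 = (-2 - (3)·5.8333) / (4) = -4.8750
  x2 = (12 - (2)·-4.8750) / (3) = 7.2500
Change: (-2.1250, 1.4167) → max |·| = 2.1250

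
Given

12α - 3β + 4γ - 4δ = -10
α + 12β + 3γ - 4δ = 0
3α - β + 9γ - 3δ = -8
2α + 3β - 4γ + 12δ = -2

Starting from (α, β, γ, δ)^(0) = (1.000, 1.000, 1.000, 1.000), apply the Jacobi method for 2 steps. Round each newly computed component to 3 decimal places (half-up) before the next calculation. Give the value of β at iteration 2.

Iteration 1:
  α = (-10 - (-3)·1.000 - (4)·1.000 - (-4)·1.000) / (12) = -0.583
  β = (0 - (1)·1.000 - (3)·1.000 - (-4)·1.000) / (12) = 0.000
  γ = (-8 - (3)·1.000 - (-1)·1.000 - (-3)·1.000) / (9) = -0.778
  δ = (-2 - (2)·1.000 - (3)·1.000 - (-4)·1.000) / (12) = -0.250
Iteration 2:
  α = (-10 - (-3)·0.000 - (4)·-0.778 - (-4)·-0.250) / (12) = -0.657
  β = (0 - (1)·-0.583 - (3)·-0.778 - (-4)·-0.250) / (12) = 0.160
  γ = (-8 - (3)·-0.583 - (-1)·0.000 - (-3)·-0.250) / (9) = -0.778
  δ = (-2 - (2)·-0.583 - (3)·0.000 - (-4)·-0.778) / (12) = -0.329

0.160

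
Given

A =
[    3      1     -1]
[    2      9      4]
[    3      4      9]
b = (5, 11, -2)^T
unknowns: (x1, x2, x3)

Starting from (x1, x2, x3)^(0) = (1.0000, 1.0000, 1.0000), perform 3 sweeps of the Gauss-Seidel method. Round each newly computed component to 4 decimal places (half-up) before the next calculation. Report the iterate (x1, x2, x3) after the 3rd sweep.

(0.7940, 1.5964, -1.1964)

Iteration 1:
  x1 = (5 - (1)·1.0000 - (-1)·1.0000) / (3) = 1.6667
  x2 = (11 - (2)·1.6667 - (4)·1.0000) / (9) = 0.4074
  x3 = (-2 - (3)·1.6667 - (4)·0.4074) / (9) = -0.9589
Iteration 2:
  x1 = (5 - (1)·0.4074 - (-1)·-0.9589) / (3) = 1.2112
  x2 = (11 - (2)·1.2112 - (4)·-0.9589) / (9) = 1.3792
  x3 = (-2 - (3)·1.2112 - (4)·1.3792) / (9) = -1.2389
Iteration 3:
  x1 = (5 - (1)·1.3792 - (-1)·-1.2389) / (3) = 0.7940
  x2 = (11 - (2)·0.7940 - (4)·-1.2389) / (9) = 1.5964
  x3 = (-2 - (3)·0.7940 - (4)·1.5964) / (9) = -1.1964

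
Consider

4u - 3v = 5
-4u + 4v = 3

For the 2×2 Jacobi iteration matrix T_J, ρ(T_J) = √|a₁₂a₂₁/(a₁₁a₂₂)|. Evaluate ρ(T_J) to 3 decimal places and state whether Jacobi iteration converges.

a₁₂a₂₁/(a₁₁a₂₂) = (-3)·(-4) / ((4)·(4)) = 0.750000
ρ = √|0.750000| = √0.750000 = 0.866
ρ < 1, so Jacobi converges

0.866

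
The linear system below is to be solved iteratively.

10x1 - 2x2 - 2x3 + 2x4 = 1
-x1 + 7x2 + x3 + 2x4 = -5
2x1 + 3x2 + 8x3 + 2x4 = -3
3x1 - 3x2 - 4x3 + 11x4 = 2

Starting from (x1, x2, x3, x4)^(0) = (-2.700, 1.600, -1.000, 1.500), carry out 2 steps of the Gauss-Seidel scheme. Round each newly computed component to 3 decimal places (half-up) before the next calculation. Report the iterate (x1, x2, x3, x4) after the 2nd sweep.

Iteration 1:
  x1 = (1 - (-2)·1.600 - (-2)·-1.000 - (2)·1.500) / (10) = -0.080
  x2 = (-5 - (-1)·-0.080 - (1)·-1.000 - (2)·1.500) / (7) = -1.011
  x3 = (-3 - (2)·-0.080 - (3)·-1.011 - (2)·1.500) / (8) = -0.351
  x4 = (2 - (3)·-0.080 - (-3)·-1.011 - (-4)·-0.351) / (11) = -0.200
Iteration 2:
  x1 = (1 - (-2)·-1.011 - (-2)·-0.351 - (2)·-0.200) / (10) = -0.132
  x2 = (-5 - (-1)·-0.132 - (1)·-0.351 - (2)·-0.200) / (7) = -0.626
  x3 = (-3 - (2)·-0.132 - (3)·-0.626 - (2)·-0.200) / (8) = -0.057
  x4 = (2 - (3)·-0.132 - (-3)·-0.626 - (-4)·-0.057) / (11) = 0.026

(-0.132, -0.626, -0.057, 0.026)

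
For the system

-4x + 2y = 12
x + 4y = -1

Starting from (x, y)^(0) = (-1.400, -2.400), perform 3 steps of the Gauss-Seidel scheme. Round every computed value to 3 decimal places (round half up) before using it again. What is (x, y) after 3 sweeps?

(-2.800, 0.450)

Iteration 1:
  x = (12 - (2)·-2.400) / (-4) = -4.200
  y = (-1 - (1)·-4.200) / (4) = 0.800
Iteration 2:
  x = (12 - (2)·0.800) / (-4) = -2.600
  y = (-1 - (1)·-2.600) / (4) = 0.400
Iteration 3:
  x = (12 - (2)·0.400) / (-4) = -2.800
  y = (-1 - (1)·-2.800) / (4) = 0.450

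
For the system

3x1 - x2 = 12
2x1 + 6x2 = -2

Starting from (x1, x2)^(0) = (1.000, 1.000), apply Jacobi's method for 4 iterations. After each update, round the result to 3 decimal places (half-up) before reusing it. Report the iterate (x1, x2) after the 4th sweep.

(3.469, -1.469)

Iteration 1:
  x1 = (12 - (-1)·1.000) / (3) = 4.333
  x2 = (-2 - (2)·1.000) / (6) = -0.667
Iteration 2:
  x1 = (12 - (-1)·-0.667) / (3) = 3.778
  x2 = (-2 - (2)·4.333) / (6) = -1.778
Iteration 3:
  x1 = (12 - (-1)·-1.778) / (3) = 3.407
  x2 = (-2 - (2)·3.778) / (6) = -1.593
Iteration 4:
  x1 = (12 - (-1)·-1.593) / (3) = 3.469
  x2 = (-2 - (2)·3.407) / (6) = -1.469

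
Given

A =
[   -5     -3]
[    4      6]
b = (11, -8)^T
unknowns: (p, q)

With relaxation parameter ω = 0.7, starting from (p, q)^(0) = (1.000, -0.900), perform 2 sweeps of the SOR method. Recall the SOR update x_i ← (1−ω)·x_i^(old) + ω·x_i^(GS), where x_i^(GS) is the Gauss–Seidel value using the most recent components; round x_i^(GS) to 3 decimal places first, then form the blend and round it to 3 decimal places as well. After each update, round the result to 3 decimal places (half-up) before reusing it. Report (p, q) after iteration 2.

Iteration 1:
  p: GS value = (11 - (-3)·-0.900) / (-5) = -1.660;  p ← (1−ω)·1.000 + ω·-1.660 = -0.862
  q: GS value = (-8 - (4)·-0.862) / (6) = -0.759;  q ← (1−ω)·-0.900 + ω·-0.759 = -0.801
Iteration 2:
  p: GS value = (11 - (-3)·-0.801) / (-5) = -1.719;  p ← (1−ω)·-0.862 + ω·-1.719 = -1.462
  q: GS value = (-8 - (4)·-1.462) / (6) = -0.359;  q ← (1−ω)·-0.801 + ω·-0.359 = -0.492

(-1.462, -0.492)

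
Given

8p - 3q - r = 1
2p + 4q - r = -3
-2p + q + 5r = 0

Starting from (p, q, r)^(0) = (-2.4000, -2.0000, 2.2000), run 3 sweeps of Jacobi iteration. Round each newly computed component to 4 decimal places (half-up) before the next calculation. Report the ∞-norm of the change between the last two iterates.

Iteration 1:
  p = (1 - (-3)·-2.0000 - (-1)·2.2000) / (8) = -0.3500
  q = (-3 - (2)·-2.4000 - (-1)·2.2000) / (4) = 1.0000
  r = (0 - (-2)·-2.4000 - (1)·-2.0000) / (5) = -0.5600
Iteration 2:
  p = (1 - (-3)·1.0000 - (-1)·-0.5600) / (8) = 0.4300
  q = (-3 - (2)·-0.3500 - (-1)·-0.5600) / (4) = -0.7150
  r = (0 - (-2)·-0.3500 - (1)·1.0000) / (5) = -0.3400
Iteration 3:
  p = (1 - (-3)·-0.7150 - (-1)·-0.3400) / (8) = -0.1856
  q = (-3 - (2)·0.4300 - (-1)·-0.3400) / (4) = -1.0500
  r = (0 - (-2)·0.4300 - (1)·-0.7150) / (5) = 0.3150
Change: (-0.6156, -0.3350, 0.6550) → max |·| = 0.6550

0.6550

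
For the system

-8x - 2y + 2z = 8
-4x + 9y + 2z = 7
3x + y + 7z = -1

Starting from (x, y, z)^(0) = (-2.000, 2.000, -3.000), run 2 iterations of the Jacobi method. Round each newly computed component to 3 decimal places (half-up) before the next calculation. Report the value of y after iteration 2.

-0.318

Iteration 1:
  x = (8 - (-2)·2.000 - (2)·-3.000) / (-8) = -2.250
  y = (7 - (-4)·-2.000 - (2)·-3.000) / (9) = 0.556
  z = (-1 - (3)·-2.000 - (1)·2.000) / (7) = 0.429
Iteration 2:
  x = (8 - (-2)·0.556 - (2)·0.429) / (-8) = -1.032
  y = (7 - (-4)·-2.250 - (2)·0.429) / (9) = -0.318
  z = (-1 - (3)·-2.250 - (1)·0.556) / (7) = 0.742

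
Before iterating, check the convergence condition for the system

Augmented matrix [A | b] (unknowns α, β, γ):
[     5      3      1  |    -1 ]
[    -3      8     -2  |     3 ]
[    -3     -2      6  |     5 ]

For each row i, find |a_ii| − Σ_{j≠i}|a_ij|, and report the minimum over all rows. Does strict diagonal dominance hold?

row 1: |5| − (3+1) = 1
row 2: |8| − (3+2) = 3
row 3: |6| − (3+2) = 1
minimum over rows = 1 → strictly diagonally dominant (convergence guaranteed)

1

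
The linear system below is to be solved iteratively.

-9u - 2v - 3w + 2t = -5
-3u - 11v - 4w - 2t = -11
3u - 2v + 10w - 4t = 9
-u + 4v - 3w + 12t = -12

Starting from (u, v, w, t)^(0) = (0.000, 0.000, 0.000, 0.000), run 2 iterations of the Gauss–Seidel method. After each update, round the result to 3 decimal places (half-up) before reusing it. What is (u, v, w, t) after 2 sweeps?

(-0.159, 0.899, 0.723, -1.132)

Iteration 1:
  u = (-5 - (-2)·0.000 - (-3)·0.000 - (2)·0.000) / (-9) = 0.556
  v = (-11 - (-3)·0.556 - (-4)·0.000 - (-2)·0.000) / (-11) = 0.848
  w = (9 - (3)·0.556 - (-2)·0.848 - (-4)·0.000) / (10) = 0.903
  t = (-12 - (-1)·0.556 - (4)·0.848 - (-3)·0.903) / (12) = -1.011
Iteration 2:
  u = (-5 - (-2)·0.848 - (-3)·0.903 - (2)·-1.011) / (-9) = -0.159
  v = (-11 - (-3)·-0.159 - (-4)·0.903 - (-2)·-1.011) / (-11) = 0.899
  w = (9 - (3)·-0.159 - (-2)·0.899 - (-4)·-1.011) / (10) = 0.723
  t = (-12 - (-1)·-0.159 - (4)·0.899 - (-3)·0.723) / (12) = -1.132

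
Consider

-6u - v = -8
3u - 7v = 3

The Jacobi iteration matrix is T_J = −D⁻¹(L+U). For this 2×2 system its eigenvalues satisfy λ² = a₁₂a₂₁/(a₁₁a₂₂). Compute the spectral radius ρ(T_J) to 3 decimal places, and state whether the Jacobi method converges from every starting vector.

a₁₂a₂₁/(a₁₁a₂₂) = (-1)·(3) / ((-6)·(-7)) = -0.071429
ρ = √|-0.071429| = √0.071429 = 0.267
ρ < 1, so Jacobi converges

0.267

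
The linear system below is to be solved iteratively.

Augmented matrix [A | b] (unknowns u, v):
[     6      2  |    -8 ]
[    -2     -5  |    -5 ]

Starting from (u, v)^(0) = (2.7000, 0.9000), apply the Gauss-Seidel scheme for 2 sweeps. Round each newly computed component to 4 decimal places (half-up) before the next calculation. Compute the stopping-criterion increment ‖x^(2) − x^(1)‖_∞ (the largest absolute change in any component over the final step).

0.2511

Iteration 1:
  u = (-8 - (2)·0.9000) / (6) = -1.6333
  v = (-5 - (-2)·-1.6333) / (-5) = 1.6533
Iteration 2:
  u = (-8 - (2)·1.6533) / (6) = -1.8844
  v = (-5 - (-2)·-1.8844) / (-5) = 1.7538
Change: (-0.2511, 0.1005) → max |·| = 0.2511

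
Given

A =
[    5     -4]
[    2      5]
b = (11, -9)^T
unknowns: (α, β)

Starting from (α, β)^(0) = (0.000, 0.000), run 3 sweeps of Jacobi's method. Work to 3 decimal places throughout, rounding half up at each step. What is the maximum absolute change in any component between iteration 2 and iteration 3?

Iteration 1:
  α = (11 - (-4)·0.000) / (5) = 2.200
  β = (-9 - (2)·0.000) / (5) = -1.800
Iteration 2:
  α = (11 - (-4)·-1.800) / (5) = 0.760
  β = (-9 - (2)·2.200) / (5) = -2.680
Iteration 3:
  α = (11 - (-4)·-2.680) / (5) = 0.056
  β = (-9 - (2)·0.760) / (5) = -2.104
Change: (-0.704, 0.576) → max |·| = 0.704

0.704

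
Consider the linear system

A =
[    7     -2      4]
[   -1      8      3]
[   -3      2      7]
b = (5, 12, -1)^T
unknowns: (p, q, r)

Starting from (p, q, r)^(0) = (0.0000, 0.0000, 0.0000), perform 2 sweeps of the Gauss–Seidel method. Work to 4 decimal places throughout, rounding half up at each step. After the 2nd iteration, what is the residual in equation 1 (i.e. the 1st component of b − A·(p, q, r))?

Iteration 1:
  p = (5 - (-2)·0.0000 - (4)·0.0000) / (7) = 0.7143
  q = (12 - (-1)·0.7143 - (3)·0.0000) / (8) = 1.5893
  r = (-1 - (-3)·0.7143 - (2)·1.5893) / (7) = -0.2908
Iteration 2:
  p = (5 - (-2)·1.5893 - (4)·-0.2908) / (7) = 1.3345
  q = (12 - (-1)·1.3345 - (3)·-0.2908) / (8) = 1.7759
  r = (-1 - (-3)·1.3345 - (2)·1.7759) / (7) = -0.0783
Residual b − A·x = (-0.4765, -0.6378, -0.0002)

-0.4765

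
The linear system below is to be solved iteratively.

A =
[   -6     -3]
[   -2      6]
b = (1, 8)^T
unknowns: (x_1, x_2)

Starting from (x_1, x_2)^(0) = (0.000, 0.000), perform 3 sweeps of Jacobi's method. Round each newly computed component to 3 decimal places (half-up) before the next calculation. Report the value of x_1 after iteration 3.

-0.806

Iteration 1:
  x_1 = (1 - (-3)·0.000) / (-6) = -0.167
  x_2 = (8 - (-2)·0.000) / (6) = 1.333
Iteration 2:
  x_1 = (1 - (-3)·1.333) / (-6) = -0.833
  x_2 = (8 - (-2)·-0.167) / (6) = 1.278
Iteration 3:
  x_1 = (1 - (-3)·1.278) / (-6) = -0.806
  x_2 = (8 - (-2)·-0.833) / (6) = 1.056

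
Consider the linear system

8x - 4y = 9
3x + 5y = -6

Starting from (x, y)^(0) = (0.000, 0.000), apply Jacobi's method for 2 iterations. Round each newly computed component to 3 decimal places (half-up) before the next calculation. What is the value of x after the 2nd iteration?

Iteration 1:
  x = (9 - (-4)·0.000) / (8) = 1.125
  y = (-6 - (3)·0.000) / (5) = -1.200
Iteration 2:
  x = (9 - (-4)·-1.200) / (8) = 0.525
  y = (-6 - (3)·1.125) / (5) = -1.875

0.525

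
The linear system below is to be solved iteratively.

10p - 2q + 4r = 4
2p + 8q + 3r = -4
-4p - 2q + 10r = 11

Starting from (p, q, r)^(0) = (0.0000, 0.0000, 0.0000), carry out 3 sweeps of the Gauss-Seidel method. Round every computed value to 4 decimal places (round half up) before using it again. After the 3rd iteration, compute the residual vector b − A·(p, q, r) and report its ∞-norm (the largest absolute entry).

0.1254

Iteration 1:
  p = (4 - (-2)·0.0000 - (4)·0.0000) / (10) = 0.4000
  q = (-4 - (2)·0.4000 - (3)·0.0000) / (8) = -0.6000
  r = (11 - (-4)·0.4000 - (-2)·-0.6000) / (10) = 1.1400
Iteration 2:
  p = (4 - (-2)·-0.6000 - (4)·1.1400) / (10) = -0.1760
  q = (-4 - (2)·-0.1760 - (3)·1.1400) / (8) = -0.8835
  r = (11 - (-4)·-0.1760 - (-2)·-0.8835) / (10) = 0.8529
Iteration 3:
  p = (4 - (-2)·-0.8835 - (4)·0.8529) / (10) = -0.1179
  q = (-4 - (2)·-0.1179 - (3)·0.8529) / (8) = -0.7904
  r = (11 - (-4)·-0.1179 - (-2)·-0.7904) / (10) = 0.8948
Residual b − A·x = (0.0190, -0.1254, -0.0004); ∞-norm = 0.1254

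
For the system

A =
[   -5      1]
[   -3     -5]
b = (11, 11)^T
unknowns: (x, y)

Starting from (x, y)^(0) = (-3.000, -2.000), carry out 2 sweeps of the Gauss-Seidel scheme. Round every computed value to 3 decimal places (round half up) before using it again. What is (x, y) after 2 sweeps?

Iteration 1:
  x = (11 - (1)·-2.000) / (-5) = -2.600
  y = (11 - (-3)·-2.600) / (-5) = -0.640
Iteration 2:
  x = (11 - (1)·-0.640) / (-5) = -2.328
  y = (11 - (-3)·-2.328) / (-5) = -0.803

(-2.328, -0.803)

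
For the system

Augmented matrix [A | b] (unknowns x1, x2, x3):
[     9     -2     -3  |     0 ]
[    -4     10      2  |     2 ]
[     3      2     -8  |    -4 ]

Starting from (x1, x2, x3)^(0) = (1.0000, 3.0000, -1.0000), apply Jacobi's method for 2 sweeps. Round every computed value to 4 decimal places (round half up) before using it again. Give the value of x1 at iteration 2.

Iteration 1:
  x1 = (0 - (-2)·3.0000 - (-3)·-1.0000) / (9) = 0.3333
  x2 = (2 - (-4)·1.0000 - (2)·-1.0000) / (10) = 0.8000
  x3 = (-4 - (3)·1.0000 - (2)·3.0000) / (-8) = 1.6250
Iteration 2:
  x1 = (0 - (-2)·0.8000 - (-3)·1.6250) / (9) = 0.7194
  x2 = (2 - (-4)·0.3333 - (2)·1.6250) / (10) = 0.0083
  x3 = (-4 - (3)·0.3333 - (2)·0.8000) / (-8) = 0.8250

0.7194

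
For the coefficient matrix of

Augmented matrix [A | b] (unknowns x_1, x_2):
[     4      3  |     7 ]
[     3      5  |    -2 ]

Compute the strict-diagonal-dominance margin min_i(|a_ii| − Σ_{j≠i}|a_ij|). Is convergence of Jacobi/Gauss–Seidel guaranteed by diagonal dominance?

1

row 1: |4| − (3) = 1
row 2: |5| − (3) = 2
minimum over rows = 1 → strictly diagonally dominant (convergence guaranteed)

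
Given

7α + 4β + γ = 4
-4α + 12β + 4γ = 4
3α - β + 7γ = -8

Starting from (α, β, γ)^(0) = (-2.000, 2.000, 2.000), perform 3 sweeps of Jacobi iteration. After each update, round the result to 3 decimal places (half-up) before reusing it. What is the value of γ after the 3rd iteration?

Iteration 1:
  α = (4 - (4)·2.000 - (1)·2.000) / (7) = -0.857
  β = (4 - (-4)·-2.000 - (4)·2.000) / (12) = -1.000
  γ = (-8 - (3)·-2.000 - (-1)·2.000) / (7) = 0.000
Iteration 2:
  α = (4 - (4)·-1.000 - (1)·0.000) / (7) = 1.143
  β = (4 - (-4)·-0.857 - (4)·0.000) / (12) = 0.048
  γ = (-8 - (3)·-0.857 - (-1)·-1.000) / (7) = -0.918
Iteration 3:
  α = (4 - (4)·0.048 - (1)·-0.918) / (7) = 0.675
  β = (4 - (-4)·1.143 - (4)·-0.918) / (12) = 1.020
  γ = (-8 - (3)·1.143 - (-1)·0.048) / (7) = -1.626

-1.626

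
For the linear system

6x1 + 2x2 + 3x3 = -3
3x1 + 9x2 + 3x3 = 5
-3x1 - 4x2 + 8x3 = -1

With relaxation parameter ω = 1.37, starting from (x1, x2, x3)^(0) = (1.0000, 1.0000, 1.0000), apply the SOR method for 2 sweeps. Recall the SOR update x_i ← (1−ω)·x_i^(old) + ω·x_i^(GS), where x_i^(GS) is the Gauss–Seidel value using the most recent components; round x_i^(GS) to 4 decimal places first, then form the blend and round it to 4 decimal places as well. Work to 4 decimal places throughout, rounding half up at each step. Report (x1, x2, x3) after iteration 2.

Iteration 1:
  x1: GS value = (-3 - (2)·1.0000 - (3)·1.0000) / (6) = -1.3333;  x1 ← (1−ω)·1.0000 + ω·-1.3333 = -2.1966
  x2: GS value = (5 - (3)·-2.1966 - (3)·1.0000) / (9) = 0.9544;  x2 ← (1−ω)·1.0000 + ω·0.9544 = 0.9375
  x3: GS value = (-1 - (-3)·-2.1966 - (-4)·0.9375) / (8) = -0.4800;  x3 ← (1−ω)·1.0000 + ω·-0.4800 = -1.0276
Iteration 2:
  x1: GS value = (-3 - (2)·0.9375 - (3)·-1.0276) / (6) = -0.2987;  x1 ← (1−ω)·-2.1966 + ω·-0.2987 = 0.4035
  x2: GS value = (5 - (3)·0.4035 - (3)·-1.0276) / (9) = 0.7636;  x2 ← (1−ω)·0.9375 + ω·0.7636 = 0.6993
  x3: GS value = (-1 - (-3)·0.4035 - (-4)·0.6993) / (8) = 0.3760;  x3 ← (1−ω)·-1.0276 + ω·0.3760 = 0.8953

(0.4035, 0.6993, 0.8953)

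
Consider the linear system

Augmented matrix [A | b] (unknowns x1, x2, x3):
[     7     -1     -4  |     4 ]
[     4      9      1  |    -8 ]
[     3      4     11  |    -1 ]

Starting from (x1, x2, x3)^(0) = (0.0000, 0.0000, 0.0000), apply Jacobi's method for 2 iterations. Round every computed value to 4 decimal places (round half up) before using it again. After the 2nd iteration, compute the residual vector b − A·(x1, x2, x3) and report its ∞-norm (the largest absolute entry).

Iteration 1:
  x1 = (4 - (-1)·0.0000 - (-4)·0.0000) / (7) = 0.5714
  x2 = (-8 - (4)·0.0000 - (1)·0.0000) / (9) = -0.8889
  x3 = (-1 - (3)·0.0000 - (4)·0.0000) / (11) = -0.0909
Iteration 2:
  x1 = (4 - (-1)·-0.8889 - (-4)·-0.0909) / (7) = 0.3925
  x2 = (-8 - (4)·0.5714 - (1)·-0.0909) / (9) = -1.1327
  x3 = (-1 - (3)·0.5714 - (4)·-0.8889) / (11) = 0.0765
Residual b − A·x = (0.4258, 0.5478, 1.5118); ∞-norm = 1.5118

1.5118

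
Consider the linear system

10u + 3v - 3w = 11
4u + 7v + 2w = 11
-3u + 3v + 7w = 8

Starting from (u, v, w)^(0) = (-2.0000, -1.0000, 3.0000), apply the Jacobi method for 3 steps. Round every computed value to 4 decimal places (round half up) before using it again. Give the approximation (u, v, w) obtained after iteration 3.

(1.4839, 0.7580, 1.4446)

Iteration 1:
  u = (11 - (3)·-1.0000 - (-3)·3.0000) / (10) = 2.3000
  v = (11 - (4)·-2.0000 - (2)·3.0000) / (7) = 1.8571
  w = (8 - (-3)·-2.0000 - (3)·-1.0000) / (7) = 0.7143
Iteration 2:
  u = (11 - (3)·1.8571 - (-3)·0.7143) / (10) = 0.7572
  v = (11 - (4)·2.3000 - (2)·0.7143) / (7) = 0.0531
  w = (8 - (-3)·2.3000 - (3)·1.8571) / (7) = 1.3327
Iteration 3:
  u = (11 - (3)·0.0531 - (-3)·1.3327) / (10) = 1.4839
  v = (11 - (4)·0.7572 - (2)·1.3327) / (7) = 0.7580
  w = (8 - (-3)·0.7572 - (3)·0.0531) / (7) = 1.4446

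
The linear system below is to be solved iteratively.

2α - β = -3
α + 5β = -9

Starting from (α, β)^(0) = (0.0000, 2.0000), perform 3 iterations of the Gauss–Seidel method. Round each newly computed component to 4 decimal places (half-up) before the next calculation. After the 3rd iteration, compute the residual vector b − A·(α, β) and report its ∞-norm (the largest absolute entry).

Iteration 1:
  α = (-3 - (-1)·2.0000) / (2) = -0.5000
  β = (-9 - (1)·-0.5000) / (5) = -1.7000
Iteration 2:
  α = (-3 - (-1)·-1.7000) / (2) = -2.3500
  β = (-9 - (1)·-2.3500) / (5) = -1.3300
Iteration 3:
  α = (-3 - (-1)·-1.3300) / (2) = -2.1650
  β = (-9 - (1)·-2.1650) / (5) = -1.3670
Residual b − A·x = (-0.0370, 0.0000); ∞-norm = 0.0370

0.0370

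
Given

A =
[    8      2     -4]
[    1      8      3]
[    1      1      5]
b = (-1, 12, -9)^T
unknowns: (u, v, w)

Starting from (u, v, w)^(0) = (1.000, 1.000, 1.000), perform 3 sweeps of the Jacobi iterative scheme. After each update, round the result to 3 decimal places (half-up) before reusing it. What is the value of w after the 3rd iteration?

-1.967

Iteration 1:
  u = (-1 - (2)·1.000 - (-4)·1.000) / (8) = 0.125
  v = (12 - (1)·1.000 - (3)·1.000) / (8) = 1.000
  w = (-9 - (1)·1.000 - (1)·1.000) / (5) = -2.200
Iteration 2:
  u = (-1 - (2)·1.000 - (-4)·-2.200) / (8) = -1.475
  v = (12 - (1)·0.125 - (3)·-2.200) / (8) = 2.309
  w = (-9 - (1)·0.125 - (1)·1.000) / (5) = -2.025
Iteration 3:
  u = (-1 - (2)·2.309 - (-4)·-2.025) / (8) = -1.715
  v = (12 - (1)·-1.475 - (3)·-2.025) / (8) = 2.444
  w = (-9 - (1)·-1.475 - (1)·2.309) / (5) = -1.967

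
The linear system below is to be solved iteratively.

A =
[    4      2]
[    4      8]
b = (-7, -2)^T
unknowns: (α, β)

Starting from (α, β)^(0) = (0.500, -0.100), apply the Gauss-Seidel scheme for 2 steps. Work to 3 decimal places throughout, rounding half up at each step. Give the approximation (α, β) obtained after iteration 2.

(-2.050, 0.775)

Iteration 1:
  α = (-7 - (2)·-0.100) / (4) = -1.700
  β = (-2 - (4)·-1.700) / (8) = 0.600
Iteration 2:
  α = (-7 - (2)·0.600) / (4) = -2.050
  β = (-2 - (4)·-2.050) / (8) = 0.775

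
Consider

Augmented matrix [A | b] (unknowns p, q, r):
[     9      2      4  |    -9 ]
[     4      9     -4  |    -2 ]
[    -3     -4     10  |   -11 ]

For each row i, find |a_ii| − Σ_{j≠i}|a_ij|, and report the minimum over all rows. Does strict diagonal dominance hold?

1

row 1: |9| − (2+4) = 3
row 2: |9| − (4+4) = 1
row 3: |10| − (3+4) = 3
minimum over rows = 1 → strictly diagonally dominant (convergence guaranteed)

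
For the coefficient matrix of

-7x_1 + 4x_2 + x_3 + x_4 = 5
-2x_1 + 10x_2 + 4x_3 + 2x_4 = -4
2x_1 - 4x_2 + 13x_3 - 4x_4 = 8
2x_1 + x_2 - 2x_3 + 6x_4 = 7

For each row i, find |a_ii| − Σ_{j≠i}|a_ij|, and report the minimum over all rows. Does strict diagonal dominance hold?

1

row 1: |-7| − (4+1+1) = 1
row 2: |10| − (2+4+2) = 2
row 3: |13| − (2+4+4) = 3
row 4: |6| − (2+1+2) = 1
minimum over rows = 1 → strictly diagonally dominant (convergence guaranteed)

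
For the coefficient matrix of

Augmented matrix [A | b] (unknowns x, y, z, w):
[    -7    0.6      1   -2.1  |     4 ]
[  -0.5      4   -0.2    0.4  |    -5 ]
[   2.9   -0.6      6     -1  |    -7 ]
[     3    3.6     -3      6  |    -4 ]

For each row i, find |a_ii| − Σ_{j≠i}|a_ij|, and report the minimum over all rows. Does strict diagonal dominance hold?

-3.6

row 1: |-7| − (0.6+1+2.1) = 3.3
row 2: |4| − (0.5+0.2+0.4) = 2.9
row 3: |6| − (2.9+0.6+1) = 1.5
row 4: |6| − (3+3.6+3) = -3.6
minimum over rows = -3.6 → not strictly diagonally dominant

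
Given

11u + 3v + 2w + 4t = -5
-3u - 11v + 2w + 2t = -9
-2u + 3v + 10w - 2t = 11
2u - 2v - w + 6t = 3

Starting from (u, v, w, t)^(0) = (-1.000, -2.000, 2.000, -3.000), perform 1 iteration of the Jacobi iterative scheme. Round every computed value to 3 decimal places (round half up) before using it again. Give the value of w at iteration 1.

Iteration 1:
  u = (-5 - (3)·-2.000 - (2)·2.000 - (4)·-3.000) / (11) = 0.818
  v = (-9 - (-3)·-1.000 - (2)·2.000 - (2)·-3.000) / (-11) = 0.909
  w = (11 - (-2)·-1.000 - (3)·-2.000 - (-2)·-3.000) / (10) = 0.900
  t = (3 - (2)·-1.000 - (-2)·-2.000 - (-1)·2.000) / (6) = 0.500

0.900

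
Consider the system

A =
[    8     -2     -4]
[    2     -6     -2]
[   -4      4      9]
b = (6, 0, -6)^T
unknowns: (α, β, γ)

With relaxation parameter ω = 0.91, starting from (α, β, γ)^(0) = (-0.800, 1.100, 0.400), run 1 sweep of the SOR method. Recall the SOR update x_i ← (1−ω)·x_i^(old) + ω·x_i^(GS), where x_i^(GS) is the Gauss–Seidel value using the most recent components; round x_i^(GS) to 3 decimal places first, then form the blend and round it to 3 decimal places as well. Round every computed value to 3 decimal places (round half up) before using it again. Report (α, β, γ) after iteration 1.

Iteration 1:
  α: GS value = (6 - (-2)·1.100 - (-4)·0.400) / (8) = 1.225;  α ← (1−ω)·-0.800 + ω·1.225 = 1.043
  β: GS value = (0 - (2)·1.043 - (-2)·0.400) / (-6) = 0.214;  β ← (1−ω)·1.100 + ω·0.214 = 0.294
  γ: GS value = (-6 - (-4)·1.043 - (4)·0.294) / (9) = -0.334;  γ ← (1−ω)·0.400 + ω·-0.334 = -0.268

(1.043, 0.294, -0.268)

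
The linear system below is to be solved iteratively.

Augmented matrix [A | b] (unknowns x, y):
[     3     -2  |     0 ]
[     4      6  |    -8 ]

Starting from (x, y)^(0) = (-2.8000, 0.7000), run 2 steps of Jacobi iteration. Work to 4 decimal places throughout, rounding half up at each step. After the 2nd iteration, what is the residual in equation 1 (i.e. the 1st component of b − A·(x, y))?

Iteration 1:
  x = (0 - (-2)·0.7000) / (3) = 0.4667
  y = (-8 - (4)·-2.8000) / (6) = 0.5333
Iteration 2:
  x = (0 - (-2)·0.5333) / (3) = 0.3555
  y = (-8 - (4)·0.4667) / (6) = -1.6445
Residual b − A·x = (-4.3555, 0.4450)

-4.3555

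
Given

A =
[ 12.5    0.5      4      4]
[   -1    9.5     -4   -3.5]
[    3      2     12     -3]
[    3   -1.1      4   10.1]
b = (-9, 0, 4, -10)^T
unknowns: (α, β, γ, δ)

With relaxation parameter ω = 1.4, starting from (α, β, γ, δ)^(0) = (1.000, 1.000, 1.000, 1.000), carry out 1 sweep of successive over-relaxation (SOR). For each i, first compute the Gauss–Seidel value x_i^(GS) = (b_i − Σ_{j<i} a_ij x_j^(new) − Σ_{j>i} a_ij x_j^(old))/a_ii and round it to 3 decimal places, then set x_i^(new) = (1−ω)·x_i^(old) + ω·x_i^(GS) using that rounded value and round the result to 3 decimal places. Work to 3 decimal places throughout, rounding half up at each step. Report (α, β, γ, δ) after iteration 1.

(-2.360, 0.357, 1.160, -1.394)

Iteration 1:
  α: GS value = (-9 - (0.5)·1.000 - (4)·1.000 - (4)·1.000) / (12.5) = -1.400;  α ← (1−ω)·1.000 + ω·-1.400 = -2.360
  β: GS value = (0 - (-1)·-2.360 - (-4)·1.000 - (-3.5)·1.000) / (9.5) = 0.541;  β ← (1−ω)·1.000 + ω·0.541 = 0.357
  γ: GS value = (4 - (3)·-2.360 - (2)·0.357 - (-3)·1.000) / (12) = 1.114;  γ ← (1−ω)·1.000 + ω·1.114 = 1.160
  δ: GS value = (-10 - (3)·-2.360 - (-1.1)·0.357 - (4)·1.160) / (10.1) = -0.710;  δ ← (1−ω)·1.000 + ω·-0.710 = -1.394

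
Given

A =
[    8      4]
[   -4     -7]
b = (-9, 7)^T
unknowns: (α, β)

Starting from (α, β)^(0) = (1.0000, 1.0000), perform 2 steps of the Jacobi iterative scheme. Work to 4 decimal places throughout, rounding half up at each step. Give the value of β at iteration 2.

Iteration 1:
  α = (-9 - (4)·1.0000) / (8) = -1.6250
  β = (7 - (-4)·1.0000) / (-7) = -1.5714
Iteration 2:
  α = (-9 - (4)·-1.5714) / (8) = -0.3393
  β = (7 - (-4)·-1.6250) / (-7) = -0.0714

-0.0714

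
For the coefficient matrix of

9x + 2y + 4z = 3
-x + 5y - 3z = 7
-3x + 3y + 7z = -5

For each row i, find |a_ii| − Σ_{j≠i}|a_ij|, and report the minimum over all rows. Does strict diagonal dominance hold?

1

row 1: |9| − (2+4) = 3
row 2: |5| − (1+3) = 1
row 3: |7| − (3+3) = 1
minimum over rows = 1 → strictly diagonally dominant (convergence guaranteed)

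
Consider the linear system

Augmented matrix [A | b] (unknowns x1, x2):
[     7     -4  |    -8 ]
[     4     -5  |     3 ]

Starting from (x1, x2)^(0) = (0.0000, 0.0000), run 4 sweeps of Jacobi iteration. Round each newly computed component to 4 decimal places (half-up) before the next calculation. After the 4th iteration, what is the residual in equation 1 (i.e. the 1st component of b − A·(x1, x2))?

Iteration 1:
  x1 = (-8 - (-4)·0.0000) / (7) = -1.1429
  x2 = (3 - (4)·0.0000) / (-5) = -0.6000
Iteration 2:
  x1 = (-8 - (-4)·-0.6000) / (7) = -1.4857
  x2 = (3 - (4)·-1.1429) / (-5) = -1.5143
Iteration 3:
  x1 = (-8 - (-4)·-1.5143) / (7) = -2.0082
  x2 = (3 - (4)·-1.4857) / (-5) = -1.7886
Iteration 4:
  x1 = (-8 - (-4)·-1.7886) / (7) = -2.1649
  x2 = (3 - (4)·-2.0082) / (-5) = -2.2066
Residual b − A·x = (-1.6721, 0.6266)

-1.6721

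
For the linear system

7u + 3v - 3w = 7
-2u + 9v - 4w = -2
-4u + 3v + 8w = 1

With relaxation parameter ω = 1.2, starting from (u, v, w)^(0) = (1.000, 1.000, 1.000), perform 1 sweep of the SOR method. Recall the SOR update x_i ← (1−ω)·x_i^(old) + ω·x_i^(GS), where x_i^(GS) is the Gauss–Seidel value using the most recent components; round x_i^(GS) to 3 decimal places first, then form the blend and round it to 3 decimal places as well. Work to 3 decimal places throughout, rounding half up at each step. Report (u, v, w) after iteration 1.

(1.000, 0.333, 0.400)

Iteration 1:
  u: GS value = (7 - (3)·1.000 - (-3)·1.000) / (7) = 1.000;  u ← (1−ω)·1.000 + ω·1.000 = 1.000
  v: GS value = (-2 - (-2)·1.000 - (-4)·1.000) / (9) = 0.444;  v ← (1−ω)·1.000 + ω·0.444 = 0.333
  w: GS value = (1 - (-4)·1.000 - (3)·0.333) / (8) = 0.500;  w ← (1−ω)·1.000 + ω·0.500 = 0.400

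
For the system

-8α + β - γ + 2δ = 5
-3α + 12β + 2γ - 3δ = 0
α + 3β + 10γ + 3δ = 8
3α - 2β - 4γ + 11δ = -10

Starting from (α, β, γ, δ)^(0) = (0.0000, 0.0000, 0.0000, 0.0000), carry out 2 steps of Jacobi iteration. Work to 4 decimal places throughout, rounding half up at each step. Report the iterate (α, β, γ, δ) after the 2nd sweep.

(-0.9523, -0.5169, 1.1352, -0.4477)

Iteration 1:
  α = (5 - (1)·0.0000 - (-1)·0.0000 - (2)·0.0000) / (-8) = -0.6250
  β = (0 - (-3)·0.0000 - (2)·0.0000 - (-3)·0.0000) / (12) = 0.0000
  γ = (8 - (1)·0.0000 - (3)·0.0000 - (3)·0.0000) / (10) = 0.8000
  δ = (-10 - (3)·0.0000 - (-2)·0.0000 - (-4)·0.0000) / (11) = -0.9091
Iteration 2:
  α = (5 - (1)·0.0000 - (-1)·0.8000 - (2)·-0.9091) / (-8) = -0.9523
  β = (0 - (-3)·-0.6250 - (2)·0.8000 - (-3)·-0.9091) / (12) = -0.5169
  γ = (8 - (1)·-0.6250 - (3)·0.0000 - (3)·-0.9091) / (10) = 1.1352
  δ = (-10 - (3)·-0.6250 - (-2)·0.0000 - (-4)·0.8000) / (11) = -0.4477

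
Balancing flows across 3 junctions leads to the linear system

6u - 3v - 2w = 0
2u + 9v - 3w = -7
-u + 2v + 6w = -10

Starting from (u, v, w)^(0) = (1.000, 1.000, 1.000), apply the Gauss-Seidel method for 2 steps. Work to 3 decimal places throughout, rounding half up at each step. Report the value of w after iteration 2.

-1.442

Iteration 1:
  u = (0 - (-3)·1.000 - (-2)·1.000) / (6) = 0.833
  v = (-7 - (2)·0.833 - (-3)·1.000) / (9) = -0.630
  w = (-10 - (-1)·0.833 - (2)·-0.630) / (6) = -1.318
Iteration 2:
  u = (0 - (-3)·-0.630 - (-2)·-1.318) / (6) = -0.754
  v = (-7 - (2)·-0.754 - (-3)·-1.318) / (9) = -1.050
  w = (-10 - (-1)·-0.754 - (2)·-1.050) / (6) = -1.442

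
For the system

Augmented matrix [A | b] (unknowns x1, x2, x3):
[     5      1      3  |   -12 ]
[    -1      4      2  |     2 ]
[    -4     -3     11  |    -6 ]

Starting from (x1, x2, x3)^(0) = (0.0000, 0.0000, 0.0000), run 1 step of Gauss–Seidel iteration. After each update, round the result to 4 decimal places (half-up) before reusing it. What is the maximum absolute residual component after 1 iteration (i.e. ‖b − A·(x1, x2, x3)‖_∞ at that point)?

Iteration 1:
  x1 = (-12 - (1)·0.0000 - (3)·0.0000) / (5) = -2.4000
  x2 = (2 - (-1)·-2.4000 - (2)·0.0000) / (4) = -0.1000
  x3 = (-6 - (-4)·-2.4000 - (-3)·-0.1000) / (11) = -1.4455
Residual b − A·x = (4.4365, 2.8910, 0.0005); ∞-norm = 4.4365

4.4365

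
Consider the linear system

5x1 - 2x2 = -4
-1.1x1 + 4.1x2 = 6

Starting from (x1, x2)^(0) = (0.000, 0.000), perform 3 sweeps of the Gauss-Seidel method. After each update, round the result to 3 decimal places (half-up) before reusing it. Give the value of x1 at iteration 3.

-0.247

Iteration 1:
  x1 = (-4 - (-2)·0.000) / (5) = -0.800
  x2 = (6 - (-1.1)·-0.800) / (4.1) = 1.249
Iteration 2:
  x1 = (-4 - (-2)·1.249) / (5) = -0.300
  x2 = (6 - (-1.1)·-0.300) / (4.1) = 1.383
Iteration 3:
  x1 = (-4 - (-2)·1.383) / (5) = -0.247
  x2 = (6 - (-1.1)·-0.247) / (4.1) = 1.397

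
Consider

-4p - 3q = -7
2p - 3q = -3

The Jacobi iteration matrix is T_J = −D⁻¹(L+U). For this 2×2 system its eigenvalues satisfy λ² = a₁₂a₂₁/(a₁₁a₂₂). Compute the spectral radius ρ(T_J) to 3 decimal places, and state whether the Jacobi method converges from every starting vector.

a₁₂a₂₁/(a₁₁a₂₂) = (-3)·(2) / ((-4)·(-3)) = -0.500000
ρ = √|-0.500000| = √0.500000 = 0.707
ρ < 1, so Jacobi converges

0.707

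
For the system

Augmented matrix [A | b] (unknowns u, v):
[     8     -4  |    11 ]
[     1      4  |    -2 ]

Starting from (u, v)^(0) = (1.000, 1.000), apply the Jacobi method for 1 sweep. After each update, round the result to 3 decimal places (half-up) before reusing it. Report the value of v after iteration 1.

Iteration 1:
  u = (11 - (-4)·1.000) / (8) = 1.875
  v = (-2 - (1)·1.000) / (4) = -0.750

-0.750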